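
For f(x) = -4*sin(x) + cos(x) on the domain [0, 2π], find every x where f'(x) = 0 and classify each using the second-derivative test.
f'(x) = -sin(x) - 4*cos(x)

Solve f'(x) = 0 on [0, 2π]:
  f'(x) = 0 ⇔ -4*cos(x) = sin(x) ⇔ tan(x) = -4, i.e. x = arctan(-4) + nπ; keep the solutions lying in [0, 2π].
  ⇒ x = pi - atan(4) ≈ 1.8158, -atan(4) + 2*pi ≈ 4.9574

f''(x) = 4*sin(x) - cos(x)
Second-derivative test at each critical point:
  f''(1.8158) = 4.1231 > 0 → local minimum
  f''(4.9574) = -4.1231 < 0 → local maximum

Critical points: x = pi - atan(4) ≈ 1.8158 (local minimum); x = -atan(4) + 2*pi ≈ 4.9574 (local maximum)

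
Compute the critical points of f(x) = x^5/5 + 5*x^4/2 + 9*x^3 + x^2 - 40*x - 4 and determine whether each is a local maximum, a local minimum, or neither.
f'(x) = x^4 + 10*x^3 + 27*x^2 + 2*x - 40

Solve f'(x) = 0:
  Factor: x^4 + 10*x^3 + 27*x^2 + 2*x - 40 = (x - 1)*(x + 2)*(x + 4)*(x + 5) = 0.
  ⇒ x = -5, -4, -2, 1

f''(x) = 4*x^3 + 30*x^2 + 54*x + 2
Second-derivative test at each critical point:
  f''(-5) = -18 < 0 → local maximum
  f''(-4) = 10 > 0 → local minimum
  f''(-2) = -18 < 0 → local maximum
  f''(1) = 90 > 0 → local minimum

Critical points: x = -5 (local maximum); x = -4 (local minimum); x = -2 (local maximum); x = 1 (local minimum)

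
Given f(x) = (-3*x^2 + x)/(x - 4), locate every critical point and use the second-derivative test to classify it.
f'(x) = (-3*x^2 + 24*x - 4)/(x^2 - 8*x + 16)

Solve f'(x) = 0:
  f'(x) = -(3*x^2 - 24*x + 4)/(x - 4)^2; the denominator is positive wherever f is defined, so f'(x) = 0 ⇔ -3*x^2 + 24*x - 4 = 0.
  3*x^2 - 24*x + 4 = 0 has no rational roots; quadratic formula: x = (24 ± √528)/6.
  ⇒ x = 4 - 2*sqrt(33)/3 ≈ 0.1703, 2*sqrt(33)/3 + 4 ≈ 7.8297

f''(x) = -88/(x^3 - 12*x^2 + 48*x - 64)
Second-derivative test at each critical point:
  f''(0.1703) = 1.5667 > 0 → local minimum
  f''(7.8297) = -1.5667 < 0 → local maximum

Critical points: x = 4 - 2*sqrt(33)/3 ≈ 0.1703 (local minimum); x = 2*sqrt(33)/3 + 4 ≈ 7.8297 (local maximum)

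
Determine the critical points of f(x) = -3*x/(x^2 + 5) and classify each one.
f'(x) = 3*(x^2 - 5)/(x^2 + 5)^2

Solve f'(x) = 0:
  f'(x) = 3*(x^2 - 5)/(x^2 + 5)^2; the denominator is positive wherever f is defined, so f'(x) = 0 ⇔ 3*x^2 - 15 = 0.
  Factor: 3*x^2 - 15 = 3*(x^2 - 5); x^2 - 5 = 0 has no rational roots; quadratic formula: x = (0 ± √20)/2.
  ⇒ x = -sqrt(5) ≈ -2.2361, sqrt(5) ≈ 2.2361

f''(x) = 6*x*(15 - x^2)/(x^2 + 5)^3
Second-derivative test at each critical point:
  f''(-2.2361) = -0.1342 < 0 → local maximum
  f''(2.2361) = 0.1342 > 0 → local minimum

Critical points: x = -sqrt(5) ≈ -2.2361 (local maximum); x = sqrt(5) ≈ 2.2361 (local minimum)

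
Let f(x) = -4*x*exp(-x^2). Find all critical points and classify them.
f'(x) = 4*(2*x^2 - 1)*exp(-x^2)

Solve f'(x) = 0:
  f'(x) = (8*x^2 - 4)·exp(-x^2) and exp(-x^2) > 0 for every x, so f'(x) = 0 ⇔ 8*x^2 - 4 = 0.
  Factor: 8*x^2 - 4 = 4*(2*x^2 - 1); 2*x^2 - 1 = 0 has no rational roots; quadratic formula: x = (0 ± √8)/4.
  ⇒ x = -sqrt(2)/2 ≈ -0.7071, sqrt(2)/2 ≈ 0.7071

f''(x) = (-16*x^3 + 24*x)*exp(-x^2)
Second-derivative test at each critical point:
  f''(-0.7071) = -6.8621 < 0 → local maximum
  f''(0.7071) = 6.8621 > 0 → local minimum

Critical points: x = -sqrt(2)/2 ≈ -0.7071 (local maximum); x = sqrt(2)/2 ≈ 0.7071 (local minimum)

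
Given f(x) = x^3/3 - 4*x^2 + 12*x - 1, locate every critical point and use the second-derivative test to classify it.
f'(x) = x^2 - 8*x + 12

Solve f'(x) = 0:
  Factor: x^2 - 8*x + 12 = (x - 6)*(x - 2) = 0.
  ⇒ x = 2, 6

f''(x) = 2*x - 8
Second-derivative test at each critical point:
  f''(2) = -4 < 0 → local maximum
  f''(6) = 4 > 0 → local minimum

Critical points: x = 2 (local maximum); x = 6 (local minimum)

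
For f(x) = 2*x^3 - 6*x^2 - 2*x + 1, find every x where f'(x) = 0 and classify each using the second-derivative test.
f'(x) = 6*x^2 - 12*x - 2

Solve f'(x) = 0:
  Factor: 6*x^2 - 12*x - 2 = 2*(3*x^2 - 6*x - 1); 3*x^2 - 6*x - 1 = 0 has no rational roots; quadratic formula: x = (6 ± √48)/6.
  ⇒ x = 1 - 2*sqrt(3)/3 ≈ -0.1547, 1 + 2*sqrt(3)/3 ≈ 2.1547

f''(x) = 12*x - 12
Second-derivative test at each critical point:
  f''(-0.1547) = -13.8564 < 0 → local maximum
  f''(2.1547) = 13.8564 > 0 → local minimum

Critical points: x = 1 - 2*sqrt(3)/3 ≈ -0.1547 (local maximum); x = 1 + 2*sqrt(3)/3 ≈ 2.1547 (local minimum)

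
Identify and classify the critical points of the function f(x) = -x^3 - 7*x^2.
f'(x) = x*(-3*x - 14)

Solve f'(x) = 0:
  Factor: -3*x^2 - 14*x = -x*(3*x + 14) = 0.
  ⇒ x = -14/3, 0

f''(x) = -6*x - 14
Second-derivative test at each critical point:
  f''(-14/3) = 14 > 0 → local minimum
  f''(0) = -14 < 0 → local maximum

Critical points: x = -14/3 (local minimum); x = 0 (local maximum)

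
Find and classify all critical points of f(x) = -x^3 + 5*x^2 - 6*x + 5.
f'(x) = -3*x^2 + 10*x - 6

Solve f'(x) = 0:
  3*x^2 - 10*x + 6 = 0 has no rational roots; quadratic formula: x = (10 ± √28)/6.
  ⇒ x = 5/3 - sqrt(7)/3 ≈ 0.7847, sqrt(7)/3 + 5/3 ≈ 2.5486

f''(x) = 10 - 6*x
Second-derivative test at each critical point:
  f''(0.7847) = 5.2915 > 0 → local minimum
  f''(2.5486) = -5.2915 < 0 → local maximum

Critical points: x = 5/3 - sqrt(7)/3 ≈ 0.7847 (local minimum); x = sqrt(7)/3 + 5/3 ≈ 2.5486 (local maximum)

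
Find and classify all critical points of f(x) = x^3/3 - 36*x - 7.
f'(x) = x^2 - 36

Solve f'(x) = 0:
  Factor: x^2 - 36 = (x - 6)*(x + 6) = 0.
  ⇒ x = -6, 6

f''(x) = 2*x
Second-derivative test at each critical point:
  f''(-6) = -12 < 0 → local maximum
  f''(6) = 12 > 0 → local minimum

Critical points: x = -6 (local maximum); x = 6 (local minimum)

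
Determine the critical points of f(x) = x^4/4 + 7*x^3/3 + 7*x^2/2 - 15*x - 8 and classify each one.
f'(x) = x^3 + 7*x^2 + 7*x - 15

Solve f'(x) = 0:
  Factor: x^3 + 7*x^2 + 7*x - 15 = (x - 1)*(x + 3)*(x + 5) = 0.
  ⇒ x = -5, -3, 1

f''(x) = 3*x^2 + 14*x + 7
Second-derivative test at each critical point:
  f''(-5) = 12 > 0 → local minimum
  f''(-3) = -8 < 0 → local maximum
  f''(1) = 24 > 0 → local minimum

Critical points: x = -5 (local minimum); x = -3 (local maximum); x = 1 (local minimum)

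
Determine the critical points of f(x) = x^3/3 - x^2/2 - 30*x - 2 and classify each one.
f'(x) = x^2 - x - 30

Solve f'(x) = 0:
  Factor: x^2 - x - 30 = (x - 6)*(x + 5) = 0.
  ⇒ x = -5, 6

f''(x) = 2*x - 1
Second-derivative test at each critical point:
  f''(-5) = -11 < 0 → local maximum
  f''(6) = 11 > 0 → local minimum

Critical points: x = -5 (local maximum); x = 6 (local minimum)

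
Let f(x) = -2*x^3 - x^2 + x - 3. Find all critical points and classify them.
f'(x) = -6*x^2 - 2*x + 1

Solve f'(x) = 0:
  6*x^2 + 2*x - 1 = 0 has no rational roots; quadratic formula: x = (-2 ± √28)/12.
  ⇒ x = -sqrt(7)/6 - 1/6 ≈ -0.6076, -1/6 + sqrt(7)/6 ≈ 0.2743

f''(x) = -12*x - 2
Second-derivative test at each critical point:
  f''(-0.6076) = 5.2915 > 0 → local minimum
  f''(0.2743) = -5.2915 < 0 → local maximum

Critical points: x = -sqrt(7)/6 - 1/6 ≈ -0.6076 (local minimum); x = -1/6 + sqrt(7)/6 ≈ 0.2743 (local maximum)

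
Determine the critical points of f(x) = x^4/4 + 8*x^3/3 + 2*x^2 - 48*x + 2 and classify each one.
f'(x) = x^3 + 8*x^2 + 4*x - 48

Solve f'(x) = 0:
  Factor: x^3 + 8*x^2 + 4*x - 48 = (x - 2)*(x + 4)*(x + 6) = 0.
  ⇒ x = -6, -4, 2

f''(x) = 3*x^2 + 16*x + 4
Second-derivative test at each critical point:
  f''(-6) = 16 > 0 → local minimum
  f''(-4) = -12 < 0 → local maximum
  f''(2) = 48 > 0 → local minimum

Critical points: x = -6 (local minimum); x = -4 (local maximum); x = 2 (local minimum)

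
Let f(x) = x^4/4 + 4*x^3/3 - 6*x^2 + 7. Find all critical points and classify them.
f'(x) = x*(x^2 + 4*x - 12)

Solve f'(x) = 0:
  Factor: x^3 + 4*x^2 - 12*x = x*(x - 2)*(x + 6) = 0.
  ⇒ x = -6, 0, 2

f''(x) = 3*x^2 + 8*x - 12
Second-derivative test at each critical point:
  f''(-6) = 48 > 0 → local minimum
  f''(0) = -12 < 0 → local maximum
  f''(2) = 16 > 0 → local minimum

Critical points: x = -6 (local minimum); x = 0 (local maximum); x = 2 (local minimum)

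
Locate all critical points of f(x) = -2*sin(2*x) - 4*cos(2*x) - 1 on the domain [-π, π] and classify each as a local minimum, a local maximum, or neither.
f'(x) = 8*sin(2*x) - 4*cos(2*x)

Solve f'(x) = 0 on [-π, π]:
  f'(x) = 0 ⇔ -2*cos(2*x) = -4*sin(2*x) ⇔ tan(2*x) = 1/2, i.e. 2*x = arctan(1/2) + nπ; keep the solutions lying in [-π, π].
  ⇒ x = -pi + atan(1/2)/2 ≈ -2.9098, -pi/2 + atan(1/2)/2 ≈ -1.3390, atan(1/2)/2 ≈ 0.2318, atan(1/2)/2 + pi/2 ≈ 1.8026

f''(x) = 8*sin(2*x) + 16*cos(2*x)
Second-derivative test at each critical point:
  f''(-2.9098) = 17.8885 > 0 → local minimum
  f''(-1.3390) = -17.8885 < 0 → local maximum
  f''(0.2318) = 17.8885 > 0 → local minimum
  f''(1.8026) = -17.8885 < 0 → local maximum

Critical points: x = -pi + atan(1/2)/2 ≈ -2.9098 (local minimum); x = -pi/2 + atan(1/2)/2 ≈ -1.3390 (local maximum); x = atan(1/2)/2 ≈ 0.2318 (local minimum); x = atan(1/2)/2 + pi/2 ≈ 1.8026 (local maximum)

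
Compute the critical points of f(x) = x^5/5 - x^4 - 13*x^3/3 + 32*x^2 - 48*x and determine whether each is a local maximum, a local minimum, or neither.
f'(x) = x^4 - 4*x^3 - 13*x^2 + 64*x - 48

Solve f'(x) = 0:
  Factor: x^4 - 4*x^3 - 13*x^2 + 64*x - 48 = (x - 4)*(x - 3)*(x - 1)*(x + 4) = 0.
  ⇒ x = -4, 1, 3, 4

f''(x) = 4*x^3 - 12*x^2 - 26*x + 64
Second-derivative test at each critical point:
  f''(-4) = -280 < 0 → local maximum
  f''(1) = 30 > 0 → local minimum
  f''(3) = -14 < 0 → local maximum
  f''(4) = 24 > 0 → local minimum

Critical points: x = -4 (local maximum); x = 1 (local minimum); x = 3 (local maximum); x = 4 (local minimum)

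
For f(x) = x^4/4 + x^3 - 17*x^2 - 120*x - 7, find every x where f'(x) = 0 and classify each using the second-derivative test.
f'(x) = x^3 + 3*x^2 - 34*x - 120

Solve f'(x) = 0:
  Factor: x^3 + 3*x^2 - 34*x - 120 = (x - 6)*(x + 4)*(x + 5) = 0.
  ⇒ x = -5, -4, 6

f''(x) = 3*x^2 + 6*x - 34
Second-derivative test at each critical point:
  f''(-5) = 11 > 0 → local minimum
  f''(-4) = -10 < 0 → local maximum
  f''(6) = 110 > 0 → local minimum

Critical points: x = -5 (local minimum); x = -4 (local maximum); x = 6 (local minimum)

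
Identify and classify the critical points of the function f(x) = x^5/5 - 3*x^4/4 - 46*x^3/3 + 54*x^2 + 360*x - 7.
f'(x) = x^4 - 3*x^3 - 46*x^2 + 108*x + 360

Solve f'(x) = 0:
  Factor: x^4 - 3*x^3 - 46*x^2 + 108*x + 360 = (x - 6)*(x - 5)*(x + 2)*(x + 6) = 0.
  ⇒ x = -6, -2, 5, 6

f''(x) = 4*x^3 - 9*x^2 - 92*x + 108
Second-derivative test at each critical point:
  f''(-6) = -528 < 0 → local maximum
  f''(-2) = 224 > 0 → local minimum
  f''(5) = -77 < 0 → local maximum
  f''(6) = 96 > 0 → local minimum

Critical points: x = -6 (local maximum); x = -2 (local minimum); x = 5 (local maximum); x = 6 (local minimum)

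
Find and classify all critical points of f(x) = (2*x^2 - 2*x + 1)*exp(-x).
f'(x) = (-2*x^2 + 6*x - 3)*exp(-x)

Solve f'(x) = 0:
  f'(x) = (-2*x^2 + 6*x - 3)·exp(-x) and exp(-x) > 0 for every x, so f'(x) = 0 ⇔ -2*x^2 + 6*x - 3 = 0.
  2*x^2 - 6*x + 3 = 0 has no rational roots; quadratic formula: x = (6 ± √12)/4.
  ⇒ x = 3/2 - sqrt(3)/2 ≈ 0.6340, sqrt(3)/2 + 3/2 ≈ 2.3660

f''(x) = (2*x^2 - 10*x + 9)*exp(-x)
Second-derivative test at each critical point:
  f''(0.6340) = 1.8376 > 0 → local minimum
  f''(2.3660) = -0.3251 < 0 → local maximum

Critical points: x = 3/2 - sqrt(3)/2 ≈ 0.6340 (local minimum); x = sqrt(3)/2 + 3/2 ≈ 2.3660 (local maximum)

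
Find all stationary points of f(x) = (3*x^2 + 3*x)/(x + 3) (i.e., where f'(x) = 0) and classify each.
f'(x) = 3*(x^2 + 6*x + 3)/(x^2 + 6*x + 9)

Solve f'(x) = 0:
  f'(x) = 3*(x^2 + 6*x + 3)/(x + 3)^2; the denominator is positive wherever f is defined, so f'(x) = 0 ⇔ 3*x^2 + 18*x + 9 = 0.
  Factor: 3*x^2 + 18*x + 9 = 3*(x^2 + 6*x + 3); x^2 + 6*x + 3 = 0 has no rational roots; quadratic formula: x = (-6 ± √24)/2.
  ⇒ x = -3 - sqrt(6) ≈ -5.4495, -3 + sqrt(6) ≈ -0.5505

f''(x) = 36/(x^3 + 9*x^2 + 27*x + 27)
Second-derivative test at each critical point:
  f''(-5.4495) = -2.4495 < 0 → local maximum
  f''(-0.5505) = 2.4495 > 0 → local minimum

Critical points: x = -3 - sqrt(6) ≈ -5.4495 (local maximum); x = -3 + sqrt(6) ≈ -0.5505 (local minimum)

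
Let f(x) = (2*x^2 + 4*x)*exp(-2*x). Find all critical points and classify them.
f'(x) = 4*(-x^2 - x + 1)*exp(-2*x)

Solve f'(x) = 0:
  f'(x) = (-4*x^2 - 4*x + 4)·exp(-2*x) and exp(-2*x) > 0 for every x, so f'(x) = 0 ⇔ -4*x^2 - 4*x + 4 = 0.
  Factor: -4*x^2 - 4*x + 4 = -4*(x^2 + x - 1); x^2 + x - 1 = 0 has no rational roots; quadratic formula: x = (-1 ± √5)/2.
  ⇒ x = -sqrt(5)/2 - 1/2 ≈ -1.6180, -1/2 + sqrt(5)/2 ≈ 0.6180

f''(x) = 4*(2*x^2 - 3)*exp(-2*x)
Second-derivative test at each critical point:
  f''(-1.6180) = 227.4843 > 0 → local minimum
  f''(0.6180) = -2.5985 < 0 → local maximum

Critical points: x = -sqrt(5)/2 - 1/2 ≈ -1.6180 (local minimum); x = -1/2 + sqrt(5)/2 ≈ 0.6180 (local maximum)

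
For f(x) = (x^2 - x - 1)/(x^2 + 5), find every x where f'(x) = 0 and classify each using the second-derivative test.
f'(x) = (x^2 + 12*x - 5)/(x^4 + 10*x^2 + 25)

Solve f'(x) = 0:
  f'(x) = (x^2 + 12*x - 5)/(x^2 + 5)^2; the denominator is positive wherever f is defined, so f'(x) = 0 ⇔ x^2 + 12*x - 5 = 0.
  x^2 + 12*x - 5 = 0 has no rational roots; quadratic formula: x = (-12 ± √164)/2.
  ⇒ x = -sqrt(41) - 6 ≈ -12.4031, -6 + sqrt(41) ≈ 0.4031

f''(x) = 2*(-x^3 - 18*x^2 + 15*x + 30)/(x^6 + 15*x^4 + 75*x^2 + 125)
Second-derivative test at each critical point:
  f''(-12.4031) = -0.0005 < 0 → local maximum
  f''(0.4031) = 0.4805 > 0 → local minimum

Critical points: x = -sqrt(41) - 6 ≈ -12.4031 (local maximum); x = -6 + sqrt(41) ≈ 0.4031 (local minimum)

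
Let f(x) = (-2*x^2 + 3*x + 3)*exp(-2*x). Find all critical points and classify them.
f'(x) = (4*x^2 - 10*x - 3)*exp(-2*x)

Solve f'(x) = 0:
  f'(x) = (4*x^2 - 10*x - 3)·exp(-2*x) and exp(-2*x) > 0 for every x, so f'(x) = 0 ⇔ 4*x^2 - 10*x - 3 = 0.
  4*x^2 - 10*x - 3 = 0 has no rational roots; quadratic formula: x = (10 ± √148)/8.
  ⇒ x = 5/4 - sqrt(37)/4 ≈ -0.2707, 5/4 + sqrt(37)/4 ≈ 2.7707

f''(x) = 4*(-2*x^2 + 7*x - 1)*exp(-2*x)
Second-derivative test at each critical point:
  f''(-0.2707) = -20.9050 < 0 → local maximum
  f''(2.7707) = 0.0477 > 0 → local minimum

Critical points: x = 5/4 - sqrt(37)/4 ≈ -0.2707 (local maximum); x = 5/4 + sqrt(37)/4 ≈ 2.7707 (local minimum)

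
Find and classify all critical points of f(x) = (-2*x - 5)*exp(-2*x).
f'(x) = 4*(x + 2)*exp(-2*x)

Solve f'(x) = 0:
  f'(x) = (4*x + 8)·exp(-2*x) and exp(-2*x) > 0 for every x, so f'(x) = 0 ⇔ 4*x + 8 = 0.
  Factor: 4*x + 8 = 4*(x + 2) = 0.
  ⇒ x = -2

f''(x) = 4*(-2*x - 3)*exp(-2*x)
Second-derivative test at each critical point:
  f''(-2) = 218.3926 > 0 → local minimum

Critical points: x = -2 (local minimum)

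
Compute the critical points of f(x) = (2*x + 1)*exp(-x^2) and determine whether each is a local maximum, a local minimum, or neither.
f'(x) = 2*(-x*(2*x + 1) + 1)*exp(-x^2)

Solve f'(x) = 0:
  f'(x) = (-4*x^2 - 2*x + 2)·exp(-x^2) and exp(-x^2) > 0 for every x, so f'(x) = 0 ⇔ -4*x^2 - 2*x + 2 = 0.
  Factor: -4*x^2 - 2*x + 2 = -2*(x + 1)*(2*x - 1) = 0.
  ⇒ x = -1, 1/2

f''(x) = 2*(2*x^2*(2*x + 1) - 6*x - 1)*exp(-x^2)
Second-derivative test at each critical point:
  f''(-1) = 2.2073 > 0 → local minimum
  f''(1/2) = -4.6728 < 0 → local maximum

Critical points: x = -1 (local minimum); x = 1/2 (local maximum)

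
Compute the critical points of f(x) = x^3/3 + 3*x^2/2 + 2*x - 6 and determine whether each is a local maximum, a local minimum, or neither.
f'(x) = x^2 + 3*x + 2

Solve f'(x) = 0:
  Factor: x^2 + 3*x + 2 = (x + 1)*(x + 2) = 0.
  ⇒ x = -2, -1

f''(x) = 2*x + 3
Second-derivative test at each critical point:
  f''(-2) = -1 < 0 → local maximum
  f''(-1) = 1 > 0 → local minimum

Critical points: x = -2 (local maximum); x = -1 (local minimum)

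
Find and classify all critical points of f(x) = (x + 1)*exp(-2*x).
f'(x) = (-2*x - 1)*exp(-2*x)

Solve f'(x) = 0:
  f'(x) = (-2*x - 1)·exp(-2*x) and exp(-2*x) > 0 for every x, so f'(x) = 0 ⇔ -2*x - 1 = 0.
  -2*x - 1 = 0.
  ⇒ x = -1/2

f''(x) = 4*x*exp(-2*x)
Second-derivative test at each critical point:
  f''(-1/2) = -5.4366 < 0 → local maximum

Critical points: x = -1/2 (local maximum)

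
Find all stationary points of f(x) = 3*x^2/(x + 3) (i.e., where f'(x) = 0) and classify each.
f'(x) = 3*x*(x + 6)/(x^2 + 6*x + 9)

Solve f'(x) = 0:
  f'(x) = 3*x*(x + 6)/(x + 3)^2; the denominator is positive wherever f is defined, so f'(x) = 0 ⇔ 3*x^2 + 18*x = 0.
  Factor: 3*x^2 + 18*x = 3*x*(x + 6) = 0.
  ⇒ x = -6, 0

f''(x) = 54/(x^3 + 9*x^2 + 27*x + 27)
Second-derivative test at each critical point:
  f''(-6) = -2 < 0 → local maximum
  f''(0) = 2 > 0 → local minimum

Critical points: x = -6 (local maximum); x = 0 (local minimum)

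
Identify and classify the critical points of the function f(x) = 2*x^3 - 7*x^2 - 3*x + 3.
f'(x) = 6*x^2 - 14*x - 3

Solve f'(x) = 0:
  6*x^2 - 14*x - 3 = 0 has no rational roots; quadratic formula: x = (14 ± √268)/12.
  ⇒ x = 7/6 - sqrt(67)/6 ≈ -0.1976, 7/6 + sqrt(67)/6 ≈ 2.5309

f''(x) = 12*x - 14
Second-derivative test at each critical point:
  f''(-0.1976) = -16.3707 < 0 → local maximum
  f''(2.5309) = 16.3707 > 0 → local minimum

Critical points: x = 7/6 - sqrt(67)/6 ≈ -0.1976 (local maximum); x = 7/6 + sqrt(67)/6 ≈ 2.5309 (local minimum)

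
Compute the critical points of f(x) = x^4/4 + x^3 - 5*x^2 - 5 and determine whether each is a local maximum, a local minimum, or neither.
f'(x) = x*(x^2 + 3*x - 10)

Solve f'(x) = 0:
  Factor: x^3 + 3*x^2 - 10*x = x*(x - 2)*(x + 5) = 0.
  ⇒ x = -5, 0, 2

f''(x) = 3*x^2 + 6*x - 10
Second-derivative test at each critical point:
  f''(-5) = 35 > 0 → local minimum
  f''(0) = -10 < 0 → local maximum
  f''(2) = 14 > 0 → local minimum

Critical points: x = -5 (local minimum); x = 0 (local maximum); x = 2 (local minimum)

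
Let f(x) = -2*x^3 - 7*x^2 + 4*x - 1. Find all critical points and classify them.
f'(x) = -6*x^2 - 14*x + 4

Solve f'(x) = 0:
  Factor: -6*x^2 - 14*x + 4 = -2*(3*x^2 + 7*x - 2); 3*x^2 + 7*x - 2 = 0 has no rational roots; quadratic formula: x = (-7 ± √73)/6.
  ⇒ x = -sqrt(73)/6 - 7/6 ≈ -2.5907, -7/6 + sqrt(73)/6 ≈ 0.2573

f''(x) = -12*x - 14
Second-derivative test at each critical point:
  f''(-2.5907) = 17.0880 > 0 → local minimum
  f''(0.2573) = -17.0880 < 0 → local maximum

Critical points: x = -sqrt(73)/6 - 7/6 ≈ -2.5907 (local minimum); x = -7/6 + sqrt(73)/6 ≈ 0.2573 (local maximum)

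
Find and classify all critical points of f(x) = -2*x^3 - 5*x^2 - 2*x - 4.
f'(x) = -6*x^2 - 10*x - 2

Solve f'(x) = 0:
  Factor: -6*x^2 - 10*x - 2 = -2*(3*x^2 + 5*x + 1); 3*x^2 + 5*x + 1 = 0 has no rational roots; quadratic formula: x = (-5 ± √13)/6.
  ⇒ x = -5/6 - sqrt(13)/6 ≈ -1.4343, -5/6 + sqrt(13)/6 ≈ -0.2324

f''(x) = -12*x - 10
Second-derivative test at each critical point:
  f''(-1.4343) = 7.2111 > 0 → local minimum
  f''(-0.2324) = -7.2111 < 0 → local maximum

Critical points: x = -5/6 - sqrt(13)/6 ≈ -1.4343 (local minimum); x = -5/6 + sqrt(13)/6 ≈ -0.2324 (local maximum)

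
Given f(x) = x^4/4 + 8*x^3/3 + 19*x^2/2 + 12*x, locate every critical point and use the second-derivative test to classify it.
f'(x) = x^3 + 8*x^2 + 19*x + 12

Solve f'(x) = 0:
  Factor: x^3 + 8*x^2 + 19*x + 12 = (x + 1)*(x + 3)*(x + 4) = 0.
  ⇒ x = -4, -3, -1

f''(x) = 3*x^2 + 16*x + 19
Second-derivative test at each critical point:
  f''(-4) = 3 > 0 → local minimum
  f''(-3) = -2 < 0 → local maximum
  f''(-1) = 6 > 0 → local minimum

Critical points: x = -4 (local minimum); x = -3 (local maximum); x = -1 (local minimum)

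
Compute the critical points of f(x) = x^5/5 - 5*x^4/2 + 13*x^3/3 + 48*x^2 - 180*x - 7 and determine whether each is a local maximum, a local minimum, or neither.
f'(x) = x^4 - 10*x^3 + 13*x^2 + 96*x - 180

Solve f'(x) = 0:
  Factor: x^4 - 10*x^3 + 13*x^2 + 96*x - 180 = (x - 6)*(x - 5)*(x - 2)*(x + 3) = 0.
  ⇒ x = -3, 2, 5, 6

f''(x) = 4*x^3 - 30*x^2 + 26*x + 96
Second-derivative test at each critical point:
  f''(-3) = -360 < 0 → local maximum
  f''(2) = 60 > 0 → local minimum
  f''(5) = -24 < 0 → local maximum
  f''(6) = 36 > 0 → local minimum

Critical points: x = -3 (local maximum); x = 2 (local minimum); x = 5 (local maximum); x = 6 (local minimum)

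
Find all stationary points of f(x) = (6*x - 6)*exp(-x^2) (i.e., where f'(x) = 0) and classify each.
f'(x) = 6*(-2*x*(x - 1) + 1)*exp(-x^2)

Solve f'(x) = 0:
  f'(x) = (-12*x^2 + 12*x + 6)·exp(-x^2) and exp(-x^2) > 0 for every x, so f'(x) = 0 ⇔ -12*x^2 + 12*x + 6 = 0.
  Factor: -12*x^2 + 12*x + 6 = -6*(2*x^2 - 2*x - 1); 2*x^2 - 2*x - 1 = 0 has no rational roots; quadratic formula: x = (2 ± √12)/4.
  ⇒ x = 1/2 - sqrt(3)/2 ≈ -0.3660, 1/2 + sqrt(3)/2 ≈ 1.3660

f''(x) = 12*(2*x^2*(x - 1) - 3*x + 1)*exp(-x^2)
Second-derivative test at each critical point:
  f''(-0.3660) = 18.1785 > 0 → local minimum
  f''(1.3660) = -3.2162 < 0 → local maximum

Critical points: x = 1/2 - sqrt(3)/2 ≈ -0.3660 (local minimum); x = 1/2 + sqrt(3)/2 ≈ 1.3660 (local maximum)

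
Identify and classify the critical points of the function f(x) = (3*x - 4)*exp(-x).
f'(x) = (7 - 3*x)*exp(-x)

Solve f'(x) = 0:
  f'(x) = (7 - 3*x)·exp(-x) and exp(-x) > 0 for every x, so f'(x) = 0 ⇔ 7 - 3*x = 0.
  7 - 3*x = 0.
  ⇒ x = 7/3

f''(x) = (3*x - 10)*exp(-x)
Second-derivative test at each critical point:
  f''(7/3) = -0.2909 < 0 → local maximum

Critical points: x = 7/3 (local maximum)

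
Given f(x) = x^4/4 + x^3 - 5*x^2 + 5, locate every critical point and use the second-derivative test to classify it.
f'(x) = x*(x^2 + 3*x - 10)

Solve f'(x) = 0:
  Factor: x^3 + 3*x^2 - 10*x = x*(x - 2)*(x + 5) = 0.
  ⇒ x = -5, 0, 2

f''(x) = 3*x^2 + 6*x - 10
Second-derivative test at each critical point:
  f''(-5) = 35 > 0 → local minimum
  f''(0) = -10 < 0 → local maximum
  f''(2) = 14 > 0 → local minimum

Critical points: x = -5 (local minimum); x = 0 (local maximum); x = 2 (local minimum)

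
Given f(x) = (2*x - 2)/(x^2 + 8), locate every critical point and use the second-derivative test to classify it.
f'(x) = 2*(x^2 - 2*x*(x - 1) + 8)/(x^2 + 8)^2

Solve f'(x) = 0:
  f'(x) = -2*(x - 4)*(x + 2)/(x^2 + 8)^2; the denominator is positive wherever f is defined, so f'(x) = 0 ⇔ -2*x^2 + 4*x + 16 = 0.
  Factor: -2*x^2 + 4*x + 16 = -2*(x - 4)*(x + 2) = 0.
  ⇒ x = -2, 4

f''(x) = 4*(4*x^2*(x - 1) + (1 - 3*x)*(x^2 + 8))/(x^2 + 8)^3
Second-derivative test at each critical point:
  f''(-2) = 1/12 > 0 → local minimum
  f''(4) = -1/48 < 0 → local maximum

Critical points: x = -2 (local minimum); x = 4 (local maximum)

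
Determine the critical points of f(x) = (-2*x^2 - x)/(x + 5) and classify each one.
f'(x) = (-2*x^2 - 20*x - 5)/(x^2 + 10*x + 25)

Solve f'(x) = 0:
  f'(x) = -(2*x^2 + 20*x + 5)/(x + 5)^2; the denominator is positive wherever f is defined, so f'(x) = 0 ⇔ -2*x^2 - 20*x - 5 = 0.
  2*x^2 + 20*x + 5 = 0 has no rational roots; quadratic formula: x = (-20 ± √360)/4.
  ⇒ x = -5 - 3*sqrt(10)/2 ≈ -9.7434, -5 + 3*sqrt(10)/2 ≈ -0.2566

f''(x) = -90/(x^3 + 15*x^2 + 75*x + 125)
Second-derivative test at each critical point:
  f''(-9.7434) = 0.8433 > 0 → local minimum
  f''(-0.2566) = -0.8433 < 0 → local maximum

Critical points: x = -5 - 3*sqrt(10)/2 ≈ -9.7434 (local minimum); x = -5 + 3*sqrt(10)/2 ≈ -0.2566 (local maximum)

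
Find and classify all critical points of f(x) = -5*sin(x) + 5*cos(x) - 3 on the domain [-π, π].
f'(x) = -5*sqrt(2)*sin(x + pi/4)

Solve f'(x) = 0 on [-π, π]:
  f'(x) = 0 ⇔ -5*cos(x) = 5*sin(x) ⇔ tan(x) = -1, i.e. x = arctan(-1) + nπ; keep the solutions lying in [-π, π].
  ⇒ x = -pi/4 ≈ -0.7854, 3*pi/4 ≈ 2.3562

f''(x) = -5*sqrt(2)*cos(x + pi/4)
Second-derivative test at each critical point:
  f''(-0.7854) = -7.0711 < 0 → local maximum
  f''(2.3562) = 7.0711 > 0 → local minimum

Critical points: x = -pi/4 ≈ -0.7854 (local maximum); x = 3*pi/4 ≈ 2.3562 (local minimum)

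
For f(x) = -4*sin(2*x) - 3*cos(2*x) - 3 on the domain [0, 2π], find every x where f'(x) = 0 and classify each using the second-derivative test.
f'(x) = 6*sin(2*x) - 8*cos(2*x)

Solve f'(x) = 0 on [0, 2π]:
  f'(x) = 0 ⇔ -4*cos(2*x) = -3*sin(2*x) ⇔ tan(2*x) = 4/3, i.e. 2*x = arctan(4/3) + nπ; keep the solutions lying in [0, 2π].
  ⇒ x = atan(4/3)/2 ≈ 0.4636, atan(4/3)/2 + pi/2 ≈ 2.0344, atan(4/3)/2 + pi ≈ 3.6052, atan(4/3)/2 + 3*pi/2 ≈ 5.1760

f''(x) = 16*sin(2*x) + 12*cos(2*x)
Second-derivative test at each critical point:
  f''(0.4636) = 20 > 0 → local minimum
  f''(2.0344) = -20 < 0 → local maximum
  f''(3.6052) = 20 > 0 → local minimum
  f''(5.1760) = -20 < 0 → local maximum

Critical points: x = atan(4/3)/2 ≈ 0.4636 (local minimum); x = atan(4/3)/2 + pi/2 ≈ 2.0344 (local maximum); x = atan(4/3)/2 + pi ≈ 3.6052 (local minimum); x = atan(4/3)/2 + 3*pi/2 ≈ 5.1760 (local maximum)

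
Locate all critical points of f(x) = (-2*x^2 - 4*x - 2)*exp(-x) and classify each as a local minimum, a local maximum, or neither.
f'(x) = 2*(x^2 - 1)*exp(-x)

Solve f'(x) = 0:
  f'(x) = (2*x^2 - 2)·exp(-x) and exp(-x) > 0 for every x, so f'(x) = 0 ⇔ 2*x^2 - 2 = 0.
  Factor: 2*x^2 - 2 = 2*(x - 1)*(x + 1) = 0.
  ⇒ x = -1, 1

f''(x) = 2*(-x^2 + 2*x + 1)*exp(-x)
Second-derivative test at each critical point:
  f''(-1) = -10.8731 < 0 → local maximum
  f''(1) = 1.4715 > 0 → local minimum

Critical points: x = -1 (local maximum); x = 1 (local minimum)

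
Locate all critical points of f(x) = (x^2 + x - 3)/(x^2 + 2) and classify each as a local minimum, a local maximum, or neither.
f'(x) = (-x^2 + 10*x + 2)/(x^4 + 4*x^2 + 4)

Solve f'(x) = 0:
  f'(x) = -(x^2 - 10*x - 2)/(x^2 + 2)^2; the denominator is positive wherever f is defined, so f'(x) = 0 ⇔ -x^2 + 10*x + 2 = 0.
  x^2 - 10*x - 2 = 0 has no rational roots; quadratic formula: x = (10 ± √108)/2.
  ⇒ x = 5 - 3*sqrt(3) ≈ -0.1962, 5 + 3*sqrt(3) ≈ 10.1962

f''(x) = 2*(x^3 - 15*x^2 - 6*x + 10)/(x^6 + 6*x^4 + 12*x^2 + 8)
Second-derivative test at each critical point:
  f''(-0.1962) = 2.5009 > 0 → local minimum
  f''(10.1962) = -0.0009 < 0 → local maximum

Critical points: x = 5 - 3*sqrt(3) ≈ -0.1962 (local minimum); x = 5 + 3*sqrt(3) ≈ 10.1962 (local maximum)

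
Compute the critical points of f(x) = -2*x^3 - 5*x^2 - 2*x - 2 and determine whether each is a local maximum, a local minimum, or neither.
f'(x) = -6*x^2 - 10*x - 2

Solve f'(x) = 0:
  Factor: -6*x^2 - 10*x - 2 = -2*(3*x^2 + 5*x + 1); 3*x^2 + 5*x + 1 = 0 has no rational roots; quadratic formula: x = (-5 ± √13)/6.
  ⇒ x = -5/6 - sqrt(13)/6 ≈ -1.4343, -5/6 + sqrt(13)/6 ≈ -0.2324

f''(x) = -12*x - 10
Second-derivative test at each critical point:
  f''(-1.4343) = 7.2111 > 0 → local minimum
  f''(-0.2324) = -7.2111 < 0 → local maximum

Critical points: x = -5/6 - sqrt(13)/6 ≈ -1.4343 (local minimum); x = -5/6 + sqrt(13)/6 ≈ -0.2324 (local maximum)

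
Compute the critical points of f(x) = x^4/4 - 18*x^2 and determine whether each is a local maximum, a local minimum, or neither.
f'(x) = x*(x^2 - 36)

Solve f'(x) = 0:
  Factor: x^3 - 36*x = x*(x - 6)*(x + 6) = 0.
  ⇒ x = -6, 0, 6

f''(x) = 3*x^2 - 36
Second-derivative test at each critical point:
  f''(-6) = 72 > 0 → local minimum
  f''(0) = -36 < 0 → local maximum
  f''(6) = 72 > 0 → local minimum

Critical points: x = -6 (local minimum); x = 0 (local maximum); x = 6 (local minimum)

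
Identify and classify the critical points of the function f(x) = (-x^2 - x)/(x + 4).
f'(x) = (-x^2 - 8*x - 4)/(x^2 + 8*x + 16)

Solve f'(x) = 0:
  f'(x) = -(x^2 + 8*x + 4)/(x + 4)^2; the denominator is positive wherever f is defined, so f'(x) = 0 ⇔ -x^2 - 8*x - 4 = 0.
  x^2 + 8*x + 4 = 0 has no rational roots; quadratic formula: x = (-8 ± √48)/2.
  ⇒ x = -4 - 2*sqrt(3) ≈ -7.4641, -4 + 2*sqrt(3) ≈ -0.5359

f''(x) = -24/(x^3 + 12*x^2 + 48*x + 64)
Second-derivative test at each critical point:
  f''(-7.4641) = 0.5774 > 0 → local minimum
  f''(-0.5359) = -0.5774 < 0 → local maximum

Critical points: x = -4 - 2*sqrt(3) ≈ -7.4641 (local minimum); x = -4 + 2*sqrt(3) ≈ -0.5359 (local maximum)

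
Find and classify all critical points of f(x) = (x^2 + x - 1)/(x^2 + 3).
f'(x) = (-x^2 + 8*x + 3)/(x^4 + 6*x^2 + 9)

Solve f'(x) = 0:
  f'(x) = -(x^2 - 8*x - 3)/(x^2 + 3)^2; the denominator is positive wherever f is defined, so f'(x) = 0 ⇔ -x^2 + 8*x + 3 = 0.
  x^2 - 8*x - 3 = 0 has no rational roots; quadratic formula: x = (8 ± √76)/2.
  ⇒ x = 4 - sqrt(19) ≈ -0.3589, 4 + sqrt(19) ≈ 8.3589

f''(x) = 2*(x^3 - 12*x^2 - 9*x + 12)/(x^6 + 9*x^4 + 27*x^2 + 27)
Second-derivative test at each critical point:
  f''(-0.3589) = 0.8905 > 0 → local minimum
  f''(8.3589) = -0.0016 < 0 → local maximum

Critical points: x = 4 - sqrt(19) ≈ -0.3589 (local minimum); x = 4 + sqrt(19) ≈ 8.3589 (local maximum)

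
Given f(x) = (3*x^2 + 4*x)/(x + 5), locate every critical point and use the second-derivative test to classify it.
f'(x) = (3*x^2 + 30*x + 20)/(x^2 + 10*x + 25)

Solve f'(x) = 0:
  f'(x) = (3*x^2 + 30*x + 20)/(x + 5)^2; the denominator is positive wherever f is defined, so f'(x) = 0 ⇔ 3*x^2 + 30*x + 20 = 0.
  3*x^2 + 30*x + 20 = 0 has no rational roots; quadratic formula: x = (-30 ± √660)/6.
  ⇒ x = -5 - sqrt(165)/3 ≈ -9.2817, -5 + sqrt(165)/3 ≈ -0.7183

f''(x) = 110/(x^3 + 15*x^2 + 75*x + 125)
Second-derivative test at each critical point:
  f''(-9.2817) = -1.4013 < 0 → local maximum
  f''(-0.7183) = 1.4013 > 0 → local minimum

Critical points: x = -5 - sqrt(165)/3 ≈ -9.2817 (local maximum); x = -5 + sqrt(165)/3 ≈ -0.7183 (local minimum)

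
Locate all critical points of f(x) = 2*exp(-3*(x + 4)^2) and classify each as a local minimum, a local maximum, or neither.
f'(x) = 12*(-x - 4)*exp(-3*(x + 4)^2)

Solve f'(x) = 0:
  f'(x) = (-12*x - 48)·exp(-3*(x + 4)^2) and exp(-3*(x + 4)^2) > 0 for every x, so f'(x) = 0 ⇔ -12*x - 48 = 0.
  Factor: -12*x - 48 = -12*(x + 4) = 0.
  ⇒ x = -4

f''(x) = 12*(6*(x + 4)^2 - 1)*exp(-3*(x + 4)^2)
Second-derivative test at each critical point:
  f''(-4) = -12 < 0 → local maximum

Critical points: x = -4 (local maximum)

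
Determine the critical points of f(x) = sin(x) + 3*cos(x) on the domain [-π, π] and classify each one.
f'(x) = -3*sin(x) + cos(x)

Solve f'(x) = 0 on [-π, π]:
  f'(x) = 0 ⇔ cos(x) = 3*sin(x) ⇔ tan(x) = 1/3, i.e. x = arctan(1/3) + nπ; keep the solutions lying in [-π, π].
  ⇒ x = -pi + atan(1/3) ≈ -2.8198, atan(1/3) ≈ 0.3218

f''(x) = -sin(x) - 3*cos(x)
Second-derivative test at each critical point:
  f''(-2.8198) = 3.1623 > 0 → local minimum
  f''(0.3218) = -3.1623 < 0 → local maximum

Critical points: x = -pi + atan(1/3) ≈ -2.8198 (local minimum); x = atan(1/3) ≈ 0.3218 (local maximum)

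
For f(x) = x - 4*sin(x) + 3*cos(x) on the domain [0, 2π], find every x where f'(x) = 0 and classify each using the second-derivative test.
f'(x) = -3*sin(x) - 4*cos(x) + 1

Solve f'(x) = 0 on [0, 2π]:
  f'(x) = 0 ⇔ -3*sin(x) - 4*cos(x) = -1. Write the left side as R·cos(x + φ) with R = √((-4)² + 3²) = 5, cos φ = -4/5, sin φ = 3/5; then cos(x + φ) = -1/5. Solve for x and keep the solutions lying in [0, 2π].
  ⇒ x = atan((3 + 8*sqrt(6))/(4 - 6*sqrt(6))) + pi ≈ 2.0129, atan((3 - 8*sqrt(6))/(4 + 6*sqrt(6))) + 2*pi ≈ 5.5572

f''(x) = 4*sin(x) - 3*cos(x)
Second-derivative test at each critical point:
  f''(2.0129) = 4.8990 > 0 → local minimum
  f''(5.5572) = -4.8990 < 0 → local maximum

Critical points: x = atan((3 + 8*sqrt(6))/(4 - 6*sqrt(6))) + pi ≈ 2.0129 (local minimum); x = atan((3 - 8*sqrt(6))/(4 + 6*sqrt(6))) + 2*pi ≈ 5.5572 (local maximum)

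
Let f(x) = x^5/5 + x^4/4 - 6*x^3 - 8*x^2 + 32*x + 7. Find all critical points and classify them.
f'(x) = x^4 + x^3 - 18*x^2 - 16*x + 32

Solve f'(x) = 0:
  Factor: x^4 + x^3 - 18*x^2 - 16*x + 32 = (x - 4)*(x - 1)*(x + 2)*(x + 4) = 0.
  ⇒ x = -4, -2, 1, 4

f''(x) = 4*x^3 + 3*x^2 - 36*x - 16
Second-derivative test at each critical point:
  f''(-4) = -80 < 0 → local maximum
  f''(-2) = 36 > 0 → local minimum
  f''(1) = -45 < 0 → local maximum
  f''(4) = 144 > 0 → local minimum

Critical points: x = -4 (local maximum); x = -2 (local minimum); x = 1 (local maximum); x = 4 (local minimum)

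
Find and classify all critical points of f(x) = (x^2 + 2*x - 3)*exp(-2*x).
f'(x) = 2*(-x^2 - x + 4)*exp(-2*x)

Solve f'(x) = 0:
  f'(x) = (-2*x^2 - 2*x + 8)·exp(-2*x) and exp(-2*x) > 0 for every x, so f'(x) = 0 ⇔ -2*x^2 - 2*x + 8 = 0.
  Factor: -2*x^2 - 2*x + 8 = -2*(x^2 + x - 4); x^2 + x - 4 = 0 has no rational roots; quadratic formula: x = (-1 ± √17)/2.
  ⇒ x = -sqrt(17)/2 - 1/2 ≈ -2.5616, -1/2 + sqrt(17)/2 ≈ 1.5616

f''(x) = 2*(2*x^2 - 9)*exp(-2*x)
Second-derivative test at each critical point:
  f''(-2.5616) = 1384.1749 > 0 → local minimum
  f''(1.5616) = -0.3630 < 0 → local maximum

Critical points: x = -sqrt(17)/2 - 1/2 ≈ -2.5616 (local minimum); x = -1/2 + sqrt(17)/2 ≈ 1.5616 (local maximum)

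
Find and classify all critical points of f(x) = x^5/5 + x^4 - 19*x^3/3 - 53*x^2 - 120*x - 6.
f'(x) = x^4 + 4*x^3 - 19*x^2 - 106*x - 120

Solve f'(x) = 0:
  Factor: x^4 + 4*x^3 - 19*x^2 - 106*x - 120 = (x - 5)*(x + 2)*(x + 3)*(x + 4) = 0.
  ⇒ x = -4, -3, -2, 5

f''(x) = 4*x^3 + 12*x^2 - 38*x - 106
Second-derivative test at each critical point:
  f''(-4) = -18 < 0 → local maximum
  f''(-3) = 8 > 0 → local minimum
  f''(-2) = -14 < 0 → local maximum
  f''(5) = 504 > 0 → local minimum

Critical points: x = -4 (local maximum); x = -3 (local minimum); x = -2 (local maximum); x = 5 (local minimum)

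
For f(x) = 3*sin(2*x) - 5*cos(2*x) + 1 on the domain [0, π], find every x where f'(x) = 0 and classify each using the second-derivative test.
f'(x) = 10*sin(2*x) + 6*cos(2*x)

Solve f'(x) = 0 on [0, π]:
  f'(x) = 0 ⇔ 3*cos(2*x) = -5*sin(2*x) ⇔ tan(2*x) = -3/5, i.e. 2*x = arctan(-3/5) + nπ; keep the solutions lying in [0, π].
  ⇒ x = -atan(3/5)/2 + pi/2 ≈ 1.3006, pi - atan(3/5)/2 ≈ 2.8714

f''(x) = -12*sin(2*x) + 20*cos(2*x)
Second-derivative test at each critical point:
  f''(1.3006) = -23.3238 < 0 → local maximum
  f''(2.8714) = 23.3238 > 0 → local minimum

Critical points: x = -atan(3/5)/2 + pi/2 ≈ 1.3006 (local maximum); x = pi - atan(3/5)/2 ≈ 2.8714 (local minimum)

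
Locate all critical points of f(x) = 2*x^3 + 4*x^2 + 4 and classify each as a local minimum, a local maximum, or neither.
f'(x) = 2*x*(3*x + 4)

Solve f'(x) = 0:
  Factor: 6*x^2 + 8*x = 2*x*(3*x + 4) = 0.
  ⇒ x = -4/3, 0

f''(x) = 12*x + 8
Second-derivative test at each critical point:
  f''(-4/3) = -8 < 0 → local maximum
  f''(0) = 8 > 0 → local minimum

Critical points: x = -4/3 (local maximum); x = 0 (local minimum)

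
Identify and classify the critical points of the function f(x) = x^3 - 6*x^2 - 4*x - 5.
f'(x) = 3*x^2 - 12*x - 4

Solve f'(x) = 0:
  3*x^2 - 12*x - 4 = 0 has no rational roots; quadratic formula: x = (12 ± √192)/6.
  ⇒ x = 2 - 4*sqrt(3)/3 ≈ -0.3094, 2 + 4*sqrt(3)/3 ≈ 4.3094

f''(x) = 6*x - 12
Second-derivative test at each critical point:
  f''(-0.3094) = -13.8564 < 0 → local maximum
  f''(4.3094) = 13.8564 > 0 → local minimum

Critical points: x = 2 - 4*sqrt(3)/3 ≈ -0.3094 (local maximum); x = 2 + 4*sqrt(3)/3 ≈ 4.3094 (local minimum)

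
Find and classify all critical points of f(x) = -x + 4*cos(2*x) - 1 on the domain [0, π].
f'(x) = -8*sin(2*x) - 1

Solve f'(x) = 0 on [0, π]:
  f'(x) = 0 ⇔ sin(2*x) = -1/8, i.e. 2*x = arcsin(-1/8) + 2nπ or 2*x = π − arcsin(-1/8) + 2nπ; keep the solutions lying in [0, π].
  ⇒ x = asin(1/8)/2 + pi/2 ≈ 1.6335, pi - asin(1/8)/2 ≈ 3.0789

f''(x) = -16*cos(2*x)
Second-derivative test at each critical point:
  f''(1.6335) = 15.8745 > 0 → local minimum
  f''(3.0789) = -15.8745 < 0 → local maximum

Critical points: x = asin(1/8)/2 + pi/2 ≈ 1.6335 (local minimum); x = pi - asin(1/8)/2 ≈ 3.0789 (local maximum)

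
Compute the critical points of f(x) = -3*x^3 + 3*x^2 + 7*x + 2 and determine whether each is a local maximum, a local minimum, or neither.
f'(x) = -9*x^2 + 6*x + 7

Solve f'(x) = 0:
  9*x^2 - 6*x - 7 = 0 has no rational roots; quadratic formula: x = (6 ± √288)/18.
  ⇒ x = 1/3 - 2*sqrt(2)/3 ≈ -0.6095, 1/3 + 2*sqrt(2)/3 ≈ 1.2761

f''(x) = 6 - 18*x
Second-derivative test at each critical point:
  f''(-0.6095) = 16.9706 > 0 → local minimum
  f''(1.2761) = -16.9706 < 0 → local maximum

Critical points: x = 1/3 - 2*sqrt(2)/3 ≈ -0.6095 (local minimum); x = 1/3 + 2*sqrt(2)/3 ≈ 1.2761 (local maximum)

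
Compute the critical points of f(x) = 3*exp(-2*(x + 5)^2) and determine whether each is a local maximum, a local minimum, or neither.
f'(x) = 12*(-x - 5)*exp(-2*(x + 5)^2)

Solve f'(x) = 0:
  f'(x) = (-12*x - 60)·exp(-2*(x + 5)^2) and exp(-2*(x + 5)^2) > 0 for every x, so f'(x) = 0 ⇔ -12*x - 60 = 0.
  Factor: -12*x - 60 = -12*(x + 5) = 0.
  ⇒ x = -5

f''(x) = 12*(4*(x + 5)^2 - 1)*exp(-2*(x + 5)^2)
Second-derivative test at each critical point:
  f''(-5) = -12 < 0 → local maximum

Critical points: x = -5 (local maximum)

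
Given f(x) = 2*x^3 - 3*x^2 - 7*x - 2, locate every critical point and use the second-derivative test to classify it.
f'(x) = 6*x^2 - 6*x - 7

Solve f'(x) = 0:
  6*x^2 - 6*x - 7 = 0 has no rational roots; quadratic formula: x = (6 ± √204)/12.
  ⇒ x = 1/2 - sqrt(51)/6 ≈ -0.6902, 1/2 + sqrt(51)/6 ≈ 1.6902

f''(x) = 12*x - 6
Second-derivative test at each critical point:
  f''(-0.6902) = -14.2829 < 0 → local maximum
  f''(1.6902) = 14.2829 > 0 → local minimum

Critical points: x = 1/2 - sqrt(51)/6 ≈ -0.6902 (local maximum); x = 1/2 + sqrt(51)/6 ≈ 1.6902 (local minimum)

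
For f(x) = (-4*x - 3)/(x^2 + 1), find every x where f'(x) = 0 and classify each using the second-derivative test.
f'(x) = 2*(2*x^2 + 3*x - 2)/(x^4 + 2*x^2 + 1)

Solve f'(x) = 0:
  f'(x) = 2*(x + 2)*(2*x - 1)/(x^2 + 1)^2; the denominator is positive wherever f is defined, so f'(x) = 0 ⇔ 4*x^2 + 6*x - 4 = 0.
  Factor: 4*x^2 + 6*x - 4 = 2*(x + 2)*(2*x - 1) = 0.
  ⇒ x = -2, 1/2

f''(x) = 2*(-4*x^2*(4*x + 3) + 3*(4*x + 1)*(x^2 + 1))/(x^2 + 1)^3
Second-derivative test at each critical point:
  f''(-2) = -2/5 < 0 → local maximum
  f''(1/2) = 32/5 > 0 → local minimum

Critical points: x = -2 (local maximum); x = 1/2 (local minimum)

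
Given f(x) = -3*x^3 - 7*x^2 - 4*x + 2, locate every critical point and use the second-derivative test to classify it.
f'(x) = -9*x^2 - 14*x - 4

Solve f'(x) = 0:
  9*x^2 + 14*x + 4 = 0 has no rational roots; quadratic formula: x = (-14 ± √52)/18.
  ⇒ x = -7/9 - sqrt(13)/9 ≈ -1.1784, -7/9 + sqrt(13)/9 ≈ -0.3772

f''(x) = -18*x - 14
Second-derivative test at each critical point:
  f''(-1.1784) = 7.2111 > 0 → local minimum
  f''(-0.3772) = -7.2111 < 0 → local maximum

Critical points: x = -7/9 - sqrt(13)/9 ≈ -1.1784 (local minimum); x = -7/9 + sqrt(13)/9 ≈ -0.3772 (local maximum)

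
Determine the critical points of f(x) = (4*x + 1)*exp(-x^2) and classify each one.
f'(x) = 2*(-x*(4*x + 1) + 2)*exp(-x^2)

Solve f'(x) = 0:
  f'(x) = (-8*x^2 - 2*x + 4)·exp(-x^2) and exp(-x^2) > 0 for every x, so f'(x) = 0 ⇔ -8*x^2 - 2*x + 4 = 0.
  Factor: -8*x^2 - 2*x + 4 = -2*(4*x^2 + x - 2); 4*x^2 + x - 2 = 0 has no rational roots; quadratic formula: x = (-1 ± √33)/8.
  ⇒ x = -sqrt(33)/8 - 1/8 ≈ -0.8431, -1/8 + sqrt(33)/8 ≈ 0.5931

f''(x) = 2*(2*x^2*(4*x + 1) - 12*x - 1)*exp(-x^2)
Second-derivative test at each critical point:
  f''(-0.8431) = 5.6442 > 0 → local minimum
  f''(0.5931) = -8.0822 < 0 → local maximum

Critical points: x = -sqrt(33)/8 - 1/8 ≈ -0.8431 (local minimum); x = -1/8 + sqrt(33)/8 ≈ 0.5931 (local maximum)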